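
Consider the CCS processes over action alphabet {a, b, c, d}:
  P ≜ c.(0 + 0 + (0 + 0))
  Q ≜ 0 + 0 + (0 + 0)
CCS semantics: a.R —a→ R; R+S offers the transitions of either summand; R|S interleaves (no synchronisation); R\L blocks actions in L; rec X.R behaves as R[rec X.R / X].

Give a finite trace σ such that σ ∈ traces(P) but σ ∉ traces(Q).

LTS(P): 2 reachable states
  m0 = c.(0 + 0 + (0 + 0)) ⊢ --c--▸ m1
  m1 = 0 + 0 + (0 + 0) ⊢ stopped
LTS(Q): 1 reachable states
  n0 = 0 + 0 + (0 + 0) ⊢ stopped
Trace ⟨c⟩ through P, begin at {m0}:
  step 1 (c): {m1}
  P completes σ.
Trace ⟨c⟩ through Q, begin at {n0}:
  step 1 (c): no successor for Q

c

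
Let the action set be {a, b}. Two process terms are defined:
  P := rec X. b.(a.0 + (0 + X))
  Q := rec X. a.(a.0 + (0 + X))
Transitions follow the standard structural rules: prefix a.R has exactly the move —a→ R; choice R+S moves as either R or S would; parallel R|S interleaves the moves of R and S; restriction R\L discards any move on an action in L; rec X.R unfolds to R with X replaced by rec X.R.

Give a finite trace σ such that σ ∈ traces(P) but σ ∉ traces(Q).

LTS(P): 3 reachable states
  m0 = rec X. b.(a.0 + (0 + X)) ⊢ --b--▸ m1
  m1 = a.0 + (0 + (rec X. b.(a.0 + (0 + X)))) ⊢ --a--▸ m2, --b--▸ m1
  m2 = 0 ⊢ ·
LTS(Q): 3 reachable states
  n0 = rec X. a.(a.0 + (0 + X)) ⊢ --a--▸ n1
  n1 = a.0 + (0 + (rec X. a.(a.0 + (0 + X)))) ⊢ --a--▸ n1, --a--▸ n2
  n2 = 0 ⊢ ·
Trace ⟨b⟩ through P, begin at {m0}:
  after b @ step 1: {m1}
  — P admits the full trace.
Trace ⟨b⟩ through Q, begin at {n0}:
  after b @ step 1: ∅  — Q cannot continue

b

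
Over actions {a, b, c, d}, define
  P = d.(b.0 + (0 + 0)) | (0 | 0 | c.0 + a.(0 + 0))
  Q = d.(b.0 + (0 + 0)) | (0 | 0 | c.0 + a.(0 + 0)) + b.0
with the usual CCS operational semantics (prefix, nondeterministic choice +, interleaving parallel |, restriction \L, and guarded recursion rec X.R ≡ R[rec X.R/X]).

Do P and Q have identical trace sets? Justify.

NO — witness ⟨b⟩

P's transition system — 9 states:
  m0 = d.(b.0 + (0 + 0)) | (0 | 0 | c.0 + a.(0 + 0)) has moves =a=> m1, =c=> m2, =d=> m3
  m1 = d.(b.0 + (0 + 0)) | (0 + 0) has moves =d=> m4
  m2 = d.(b.0 + (0 + 0)) | (0 | 0 | 0) has moves =d=> m5
  m3 = (b.0 + (0 + 0)) | (0 | 0 | c.0 + a.(0 + 0)) has moves =a=> m4, =b=> m6, =c=> m5
  m4 = (b.0 + (0 + 0)) | (0 + 0) has moves =b=> m7
  m5 = (b.0 + (0 + 0)) | (0 | 0 | 0) has moves =b=> m8
  m6 = 0 | (0 | 0 | c.0 + a.(0 + 0)) has moves =a=> m7, =c=> m8
  m7 = 0 | (0 + 0) has moves stopped
  m8 = 0 | (0 | 0 | 0) has moves stopped
Q's transition system — 10 states:
  n0 = d.(b.0 + (0 + 0)) | (0 | 0 | c.0 + a.(0 + 0)) + b.0 has moves =a=> n1, =b=> n2, =c=> n3, =d=> n4
  n1 = d.(b.0 + (0 + 0)) | (0 + 0) has moves =d=> n5
  n2 = 0 has moves stopped
  n3 = d.(b.0 + (0 + 0)) | (0 | 0 | 0) has moves =d=> n6
  n4 = (b.0 + (0 + 0)) | (0 | 0 | c.0 + a.(0 + 0)) has moves =a=> n5, =b=> n7, =c=> n6
  n5 = (b.0 + (0 + 0)) | (0 + 0) has moves =b=> n8
  n6 = (b.0 + (0 + 0)) | (0 | 0 | 0) has moves =b=> n9
  n7 = 0 | (0 | 0 | c.0 + a.(0 + 0)) has moves =a=> n8, =c=> n9
  n8 = 0 | (0 + 0) has moves stopped
  n9 = 0 | (0 | 0 | 0) has moves stopped
Run σ = ⟨b⟩ on Q: start {n0}
  after b @ step 1: {n2}
  ✓ Q
Run σ = ⟨b⟩ on P: start {m0}
  after b @ step 1: ∅ (P stuck)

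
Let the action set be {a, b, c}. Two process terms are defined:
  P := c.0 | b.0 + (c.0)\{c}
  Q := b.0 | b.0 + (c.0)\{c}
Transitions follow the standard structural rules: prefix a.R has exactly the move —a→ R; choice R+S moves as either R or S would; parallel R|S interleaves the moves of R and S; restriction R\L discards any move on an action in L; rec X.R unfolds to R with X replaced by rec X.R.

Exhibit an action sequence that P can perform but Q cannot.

P's transition system — 4 states:
  u0 = c.0 | b.0 + (c.0)\{c} ⊢ ··b··> u1, ··c··> u2
  u1 = c.0 | 0 ⊢ ··c··> u3
  u2 = 0 | b.0 ⊢ ··b··> u3
  u3 = 0 | 0 ⊢ ∅
Q's transition system — 4 states:
  v0 = b.0 | b.0 + (c.0)\{c} ⊢ ··b··> v1, ··b··> v2
  v1 = 0 | b.0 ⊢ ··b··> v3
  v2 = b.0 | 0 ⊢ ··b··> v3
  v3 = 0 | 0 ⊢ ∅
Run σ = ⟨c⟩ on P: start {u0}
  step 1 (c): {u2}
  P completes σ.
Run σ = ⟨c⟩ on Q: start {v0}
  step 1 (c): no successor for Q

c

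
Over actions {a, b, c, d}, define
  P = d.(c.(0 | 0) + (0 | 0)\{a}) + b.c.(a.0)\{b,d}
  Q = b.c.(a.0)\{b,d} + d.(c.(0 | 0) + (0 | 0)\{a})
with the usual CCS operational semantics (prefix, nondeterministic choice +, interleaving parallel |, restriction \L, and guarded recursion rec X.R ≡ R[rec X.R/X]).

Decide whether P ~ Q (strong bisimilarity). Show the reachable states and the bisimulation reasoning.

P's transition system — 6 states:
  s0 = d.(c.(0 | 0) + (0 | 0)\{a}) + b.c.(a.0)\{b,d} → --b--▸ s1, --d--▸ s2
  s1 = c.(a.0)\{b,d} → --c--▸ s3
  s2 = c.(0 | 0) + (0 | 0)\{a} → --c--▸ s4
  s3 = (a.0)\{b,d} → --a--▸ s5
  s4 = 0 | 0 → (no moves)
  s5 = 0\{b,d} → (no moves)
Q's transition system — 6 states:
  t0 = b.c.(a.0)\{b,d} + d.(c.(0 | 0) + (0 | 0)\{a}) → --b--▸ t1, --d--▸ t2
  t1 = c.(a.0)\{b,d} → --c--▸ t3
  t2 = c.(0 | 0) + (0 | 0)\{a} → --c--▸ t4
  t3 = (a.0)\{b,d} → --a--▸ t5
  t4 = 0 | 0 → (no moves)
  t5 = 0\{b,d} → (no moves)
Partition-refinement fixed point:
  B0 = {s0, t0}
  B1 = {s1, t1}
  B2 = {s3, t3}
  B3 = {s4, s5, t4, t5}
  B4 = {s2, t2}
s0 ∈ B0, t0 ∈ B0 → same block

P ~ Q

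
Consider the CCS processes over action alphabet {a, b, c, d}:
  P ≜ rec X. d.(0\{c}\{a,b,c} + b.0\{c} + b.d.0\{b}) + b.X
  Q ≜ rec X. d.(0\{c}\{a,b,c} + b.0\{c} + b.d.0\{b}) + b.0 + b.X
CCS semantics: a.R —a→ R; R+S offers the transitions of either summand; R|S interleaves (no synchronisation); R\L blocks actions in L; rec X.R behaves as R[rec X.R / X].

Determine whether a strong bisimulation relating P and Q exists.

Reachable graph of P (5 states):
  u0 = rec X. d.(0\{c}\{a,b,c} + b.0\{c} + b.d.0\{b}) + b.X :: =b=> u0, =d=> u1
  u1 = 0\{c}\{a,b,c} + b.0\{c} + b.d.0\{b} :: =b=> u2, =b=> u3
  u2 = 0\{c} :: stopped
  u3 = d.0\{b} :: =d=> u4
  u4 = 0\{b} :: stopped
Reachable graph of Q (6 states):
  v0 = rec X. d.(0\{c}\{a,b,c} + b.0\{c} + b.d.0\{b}) + b.0 + b.X :: =b=> v0, =b=> v1, =d=> v2
  v1 = 0 :: stopped
  v2 = 0\{c}\{a,b,c} + b.0\{c} + b.d.0\{b} :: =b=> v3, =b=> v4
  v3 = 0\{c} :: stopped
  v4 = d.0\{b} :: =d=> v5
  v5 = 0\{b} :: stopped
Coarsest stable partition (strong bisimilarity classes):
  B0 = {u0}
  B1 = {u1, v2}
  B2 = {u3, v4}
  B3 = {u2, u4, v1, v3, v5}
  B4 = {v0}
u0 ∈ B0, v0 ∈ B4 → different blocks

NO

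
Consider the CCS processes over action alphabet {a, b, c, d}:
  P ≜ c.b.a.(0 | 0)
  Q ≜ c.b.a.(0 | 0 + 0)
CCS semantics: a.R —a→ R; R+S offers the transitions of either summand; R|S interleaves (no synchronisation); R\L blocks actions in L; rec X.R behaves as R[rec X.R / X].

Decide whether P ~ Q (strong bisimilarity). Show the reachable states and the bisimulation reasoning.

Reachable graph of P (4 states):
  u0 = c.b.a.(0 | 0) → =c=> u1
  u1 = b.a.(0 | 0) → =b=> u2
  u2 = a.(0 | 0) → =a=> u3
  u3 = 0 | 0 → ∅
Reachable graph of Q (4 states):
  v0 = c.b.a.(0 | 0 + 0) → =c=> v1
  v1 = b.a.(0 | 0 + 0) → =b=> v2
  v2 = a.(0 | 0 + 0) → =a=> v3
  v3 = 0 | 0 + 0 → ∅
Coarsest stable partition (strong bisimilarity classes):
  B0 = {u0, v0}
  B1 = {u1, v1}
  B2 = {u2, v2}
  B3 = {u3, v3}
u0 ∈ B0, v0 ∈ B0 → same block

bisimilar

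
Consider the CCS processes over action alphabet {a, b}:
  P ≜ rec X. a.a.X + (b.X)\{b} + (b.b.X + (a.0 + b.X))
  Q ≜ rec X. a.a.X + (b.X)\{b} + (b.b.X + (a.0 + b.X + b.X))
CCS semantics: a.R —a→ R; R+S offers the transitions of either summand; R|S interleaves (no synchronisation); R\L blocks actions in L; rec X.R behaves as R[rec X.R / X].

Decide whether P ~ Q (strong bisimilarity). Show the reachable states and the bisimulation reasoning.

P ~ Q

Reachable graph of P (4 states):
  s0 = rec X. a.a.X + (b.X)\{b} + (b.b.X + (a.0 + b.X)) has moves =a=> s1, =a=> s2, =b=> s0, =b=> s3
  s1 = 0 has moves ∅
  s2 = a.(rec X. a.a.X + (b.X)\{b} + (b.b.X + (a.0 + b.X))) has moves =a=> s0
  s3 = b.(rec X. a.a.X + (b.X)\{b} + (b.b.X + (a.0 + b.X))) has moves =b=> s0
Reachable graph of Q (4 states):
  t0 = rec X. a.a.X + (b.X)\{b} + (b.b.X + (a.0 + b.X + b.X)) has moves =a=> t1, =a=> t2, =b=> t0, =b=> t3
  t1 = 0 has moves ∅
  t2 = a.(rec X. a.a.X + (b.X)\{b} + (b.b.X + (a.0 + b.X + b.X))) has moves =a=> t0
  t3 = b.(rec X. a.a.X + (b.X)\{b} + (b.b.X + (a.0 + b.X + b.X))) has moves =b=> t0
Coarsest stable partition (strong bisimilarity classes):
  B0 = {s0, t0}
  B1 = {s1, t1}
  B2 = {s2, t2}
  B3 = {s3, t3}
s0 ∈ B0, t0 ∈ B0 → same block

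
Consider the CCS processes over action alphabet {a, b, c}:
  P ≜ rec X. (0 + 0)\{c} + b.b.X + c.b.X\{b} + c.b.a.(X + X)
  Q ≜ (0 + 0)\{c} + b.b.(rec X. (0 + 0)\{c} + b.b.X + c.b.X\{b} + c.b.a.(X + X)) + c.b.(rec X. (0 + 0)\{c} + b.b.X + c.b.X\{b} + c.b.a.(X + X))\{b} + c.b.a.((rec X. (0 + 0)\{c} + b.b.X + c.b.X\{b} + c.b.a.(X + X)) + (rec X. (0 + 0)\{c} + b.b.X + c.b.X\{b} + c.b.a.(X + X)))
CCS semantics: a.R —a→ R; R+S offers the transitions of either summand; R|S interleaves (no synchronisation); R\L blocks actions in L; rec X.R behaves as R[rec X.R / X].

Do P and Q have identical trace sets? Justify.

Reachable graph of P (9 states):
  s0 = rec X. (0 + 0)\{c} + b.b.X + c.b.X\{b} + c.b.a.(X + X) | —b→ s1, —c→ s2, —c→ s3
  s1 = b.(rec X. (0 + 0)\{c} + b.b.X + c.b.X\{b} + c.b.a.(X + X)) | —b→ s0
  s2 = b.(rec X. (0 + 0)\{c} + b.b.X + c.b.X\{b} + c.b.a.(X + X))\{b} | —b→ s4
  s3 = b.a.((rec X. (0 + 0)\{c} + b.b.X + c.b.X\{b} + c.b.a.(X + X)) + (rec X. (0 + 0)\{c} + b.b.X + c.b.X\{b} + c.b.a.(X + X))) | —b→ s5
  s4 = (rec X. (0 + 0)\{c} + b.b.X + c.b.X\{b} + c.b.a.(X + X))\{b} | —c→ s6, —c→ s7
  s5 = a.((rec X. (0 + 0)\{c} + b.b.X + c.b.X\{b} + c.b.a.(X + X)) + (rec X. (0 + 0)\{c} + b.b.X + c.b.X\{b} + c.b.a.(X + X))) | —a→ s8
  s6 = (b.(rec X. (0 + 0)\{c} + b.b.X + c.b.X\{b} + c.b.a.(X + X))\{b})\{b} | stopped
  s7 = (b.a.((rec X. (0 + 0)\{c} + b.b.X + c.b.X\{b} + c.b.a.(X + X)) + (rec X. (0 + 0)\{c} + b.b.X + c.b.X\{b} + c.b.a.(X + X))))\{b} | stopped
  s8 = (rec X. (0 + 0)\{c} + b.b.X + c.b.X\{b} + c.b.a.(X + X)) + (rec X. (0 + 0)\{c} + b.b.X + c.b.X\{b} + c.b.a.(X + X)) | —b→ s1, —c→ s2, —c→ s3
Reachable graph of Q (10 states):
  t0 = (0 + 0)\{c} + b.b.(rec X. (0 + 0)\{c} + b.b.X + c.b.X\{b} + c.b.a.(X + X)) + c.b.(rec X. (0 + 0)\{c} + b.b.X + c.b.X\{b} + c.b.a.(X + X))\{b} + c.b.a.((rec X. (0 + 0)\{c} + b.b.X + c.b.X\{b} + c.b.a.(X + X)) + (rec X. (0 + 0)\{c} + b.b.X + c.b.X\{b} + c.b.a.(X + X))) | —b→ t1, —c→ t2, —c→ t3
  t1 = b.(rec X. (0 + 0)\{c} + b.b.X + c.b.X\{b} + c.b.a.(X + X)) | —b→ t4
  t2 = b.(rec X. (0 + 0)\{c} + b.b.X + c.b.X\{b} + c.b.a.(X + X))\{b} | —b→ t5
  t3 = b.a.((rec X. (0 + 0)\{c} + b.b.X + c.b.X\{b} + c.b.a.(X + X)) + (rec X. (0 + 0)\{c} + b.b.X + c.b.X\{b} + c.b.a.(X + X))) | —b→ t6
  t4 = rec X. (0 + 0)\{c} + b.b.X + c.b.X\{b} + c.b.a.(X + X) | —b→ t1, —c→ t2, —c→ t3
  t5 = (rec X. (0 + 0)\{c} + b.b.X + c.b.X\{b} + c.b.a.(X + X))\{b} | —c→ t7, —c→ t8
  t6 = a.((rec X. (0 + 0)\{c} + b.b.X + c.b.X\{b} + c.b.a.(X + X)) + (rec X. (0 + 0)\{c} + b.b.X + c.b.X\{b} + c.b.a.(X + X))) | —a→ t9
  t7 = (b.(rec X. (0 + 0)\{c} + b.b.X + c.b.X\{b} + c.b.a.(X + X))\{b})\{b} | stopped
  t8 = (b.a.((rec X. (0 + 0)\{c} + b.b.X + c.b.X\{b} + c.b.a.(X + X)) + (rec X. (0 + 0)\{c} + b.b.X + c.b.X\{b} + c.b.a.(X + X))))\{b} | stopped
  t9 = (rec X. (0 + 0)\{c} + b.b.X + c.b.X\{b} + c.b.a.(X + X)) + (rec X. (0 + 0)\{c} + b.b.X + c.b.X\{b} + c.b.a.(X + X)) | —b→ t1, —c→ t2, —c→ t3
Coarsest stable partition (strong bisimilarity classes):
  B0 = {s0, s8, t0, t4, t9}
  B1 = {s3, t3}
  B2 = {s5, t6}
  B3 = {s2, t2}
  B4 = {s4, t5}
  B5 = {s6, s7, t7, t8}
  B6 = {s1, t1}
s0 ∈ B0, t0 ∈ B0 → same block
Bisimilar ⇒ trace-equivalent.

trace-equivalent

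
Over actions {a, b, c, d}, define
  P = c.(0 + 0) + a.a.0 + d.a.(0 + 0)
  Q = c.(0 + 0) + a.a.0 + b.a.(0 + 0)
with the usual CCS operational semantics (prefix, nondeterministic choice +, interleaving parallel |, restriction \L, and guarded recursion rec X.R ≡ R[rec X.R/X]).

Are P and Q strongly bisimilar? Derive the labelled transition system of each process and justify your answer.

NO

P's transition system — 5 states:
  p0 = c.(0 + 0) + a.a.0 + d.a.(0 + 0) → =a=> p1, =c=> p2, =d=> p3
  p1 = a.0 → =a=> p4
  p2 = 0 + 0 → (no moves)
  p3 = a.(0 + 0) → =a=> p2
  p4 = 0 → (no moves)
Q's transition system — 5 states:
  q0 = c.(0 + 0) + a.a.0 + b.a.(0 + 0) → =a=> q1, =b=> q2, =c=> q3
  q1 = a.0 → =a=> q4
  q2 = a.(0 + 0) → =a=> q3
  q3 = 0 + 0 → (no moves)
  q4 = 0 → (no moves)
Partition-refinement fixed point:
  B0 = {p0}
  B1 = {p1, p3, q1, q2}
  B2 = {p2, p4, q3, q4}
  B3 = {q0}
p0 ∈ B0, q0 ∈ B3 → different blocks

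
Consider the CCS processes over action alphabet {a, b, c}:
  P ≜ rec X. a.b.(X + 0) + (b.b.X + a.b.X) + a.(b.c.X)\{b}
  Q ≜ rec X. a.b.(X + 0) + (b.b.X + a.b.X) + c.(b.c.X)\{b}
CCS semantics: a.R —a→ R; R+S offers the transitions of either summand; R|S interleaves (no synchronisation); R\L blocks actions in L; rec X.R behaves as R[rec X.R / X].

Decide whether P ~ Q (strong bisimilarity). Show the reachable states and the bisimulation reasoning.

not bisimilar

Reachable graph of P (5 states):
  s0 = rec X. a.b.(X + 0) + (b.b.X + a.b.X) + a.(b.c.X)\{b} ⊢ =a=> s1, =a=> s2, =a=> s3, =b=> s3
  s1 = (b.c.(rec X. a.b.(X + 0) + (b.b.X + a.b.X) + a.(b.c.X)\{b}))\{b} ⊢ stopped
  s2 = b.((rec X. a.b.(X + 0) + (b.b.X + a.b.X) + a.(b.c.X)\{b}) + 0) ⊢ =b=> s4
  s3 = b.(rec X. a.b.(X + 0) + (b.b.X + a.b.X) + a.(b.c.X)\{b}) ⊢ =b=> s0
  s4 = (rec X. a.b.(X + 0) + (b.b.X + a.b.X) + a.(b.c.X)\{b}) + 0 ⊢ =a=> s1, =a=> s2, =a=> s3, =b=> s3
Reachable graph of Q (5 states):
  t0 = rec X. a.b.(X + 0) + (b.b.X + a.b.X) + c.(b.c.X)\{b} ⊢ =a=> t1, =a=> t2, =b=> t2, =c=> t3
  t1 = b.((rec X. a.b.(X + 0) + (b.b.X + a.b.X) + c.(b.c.X)\{b}) + 0) ⊢ =b=> t4
  t2 = b.(rec X. a.b.(X + 0) + (b.b.X + a.b.X) + c.(b.c.X)\{b}) ⊢ =b=> t0
  t3 = (b.c.(rec X. a.b.(X + 0) + (b.b.X + a.b.X) + c.(b.c.X)\{b}))\{b} ⊢ stopped
  t4 = (rec X. a.b.(X + 0) + (b.b.X + a.b.X) + c.(b.c.X)\{b}) + 0 ⊢ =a=> t1, =a=> t2, =b=> t2, =c=> t3
Coarsest stable partition (strong bisimilarity classes):
  B0 = {s0, s4}
  B1 = {s2, s3}
  B2 = {s1, t3}
  B3 = {t0, t4}
  B4 = {t1, t2}
s0 ∈ B0, t0 ∈ B3 → different blocks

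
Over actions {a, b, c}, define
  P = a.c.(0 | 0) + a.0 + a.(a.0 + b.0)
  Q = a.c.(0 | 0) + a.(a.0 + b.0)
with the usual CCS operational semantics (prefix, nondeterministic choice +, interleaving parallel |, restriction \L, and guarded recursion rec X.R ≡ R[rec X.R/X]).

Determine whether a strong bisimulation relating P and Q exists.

Reachable graph of P (5 states):
  u0 = a.c.(0 | 0) + a.0 + a.(a.0 + b.0) has moves —a→ u1, —a→ u2, —a→ u3
  u1 = 0 has moves stopped
  u2 = a.0 + b.0 has moves —a→ u1, —b→ u1
  u3 = c.(0 | 0) has moves —c→ u4
  u4 = 0 | 0 has moves stopped
Reachable graph of Q (5 states):
  v0 = a.c.(0 | 0) + a.(a.0 + b.0) has moves —a→ v1, —a→ v2
  v1 = a.0 + b.0 has moves —a→ v3, —b→ v3
  v2 = c.(0 | 0) has moves —c→ v4
  v3 = 0 has moves stopped
  v4 = 0 | 0 has moves stopped
Coarsest stable partition (strong bisimilarity classes):
  B0 = {u0}
  B1 = {u3, v2}
  B2 = {u1, u4, v3, v4}
  B3 = {u2, v1}
  B4 = {v0}
u0 ∈ B0, v0 ∈ B4 → different blocks

not bisimilar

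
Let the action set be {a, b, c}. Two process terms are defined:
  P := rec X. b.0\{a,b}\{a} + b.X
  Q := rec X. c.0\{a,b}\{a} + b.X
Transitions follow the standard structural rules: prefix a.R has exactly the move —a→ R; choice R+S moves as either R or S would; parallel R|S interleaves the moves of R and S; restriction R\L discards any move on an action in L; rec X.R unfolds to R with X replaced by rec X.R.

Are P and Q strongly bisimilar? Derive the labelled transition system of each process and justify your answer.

NO

Reachable graph of P (2 states):
  p0 = rec X. b.0\{a,b}\{a} + b.X has moves --b--▸ p0, --b--▸ p1
  p1 = 0\{a,b}\{a} has moves stopped
Reachable graph of Q (2 states):
  q0 = rec X. c.0\{a,b}\{a} + b.X has moves --b--▸ q0, --c--▸ q1
  q1 = 0\{a,b}\{a} has moves stopped
Coarsest stable partition (strong bisimilarity classes):
  B0 = {p0}
  B1 = {p1, q1}
  B2 = {q0}
p0 ∈ B0, q0 ∈ B2 → different blocks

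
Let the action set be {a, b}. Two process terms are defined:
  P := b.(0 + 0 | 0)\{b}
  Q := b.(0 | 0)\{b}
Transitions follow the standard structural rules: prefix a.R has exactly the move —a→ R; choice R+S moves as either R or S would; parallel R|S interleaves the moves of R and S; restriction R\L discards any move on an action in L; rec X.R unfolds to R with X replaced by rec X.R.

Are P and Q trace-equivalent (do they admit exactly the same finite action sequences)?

YES

P's transition system — 2 states:
  u0 = b.(0 + 0 | 0)\{b} → -b-> u1
  u1 = (0 + 0 | 0)\{b} → (no moves)
Q's transition system — 2 states:
  v0 = b.(0 | 0)\{b} → -b-> v1
  v1 = (0 | 0)\{b} → (no moves)
Bisimilarity quotient blocks:
  B0 = {u0, v0}
  B1 = {u1, v1}
u0 ∈ B0, v0 ∈ B0 → same block
Bisimilar ⇒ trace-equivalent.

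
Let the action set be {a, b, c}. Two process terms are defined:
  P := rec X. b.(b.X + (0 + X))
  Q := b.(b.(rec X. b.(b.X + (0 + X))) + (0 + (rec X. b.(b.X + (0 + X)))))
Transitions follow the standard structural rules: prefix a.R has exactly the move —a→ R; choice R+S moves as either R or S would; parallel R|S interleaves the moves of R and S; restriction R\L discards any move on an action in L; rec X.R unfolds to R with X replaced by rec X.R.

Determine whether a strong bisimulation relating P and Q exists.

Reachable graph of P (2 states):
  u0 = rec X. b.(b.X + (0 + X)) :: —b→ u1
  u1 = b.(rec X. b.(b.X + (0 + X))) + (0 + (rec X. b.(b.X + (0 + X)))) :: —b→ u0, —b→ u1
Reachable graph of Q (3 states):
  v0 = b.(b.(rec X. b.(b.X + (0 + X))) + (0 + (rec X. b.(b.X + (0 + X))))) :: —b→ v1
  v1 = b.(rec X. b.(b.X + (0 + X))) + (0 + (rec X. b.(b.X + (0 + X)))) :: —b→ v1, —b→ v2
  v2 = rec X. b.(b.X + (0 + X)) :: —b→ v1
Coarsest stable partition (strong bisimilarity classes):
  B0 = {u0, u1, v0, v1, v2}
u0 ∈ B0, v0 ∈ B0 → same block

YES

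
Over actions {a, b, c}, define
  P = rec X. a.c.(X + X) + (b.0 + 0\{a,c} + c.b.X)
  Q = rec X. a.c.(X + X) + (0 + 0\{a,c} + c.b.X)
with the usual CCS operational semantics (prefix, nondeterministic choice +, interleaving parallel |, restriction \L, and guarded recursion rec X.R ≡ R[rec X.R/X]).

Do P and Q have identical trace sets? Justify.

NO — witness ⟨b⟩

Reachable graph of P (5 states):
  p0 = rec X. a.c.(X + X) + (b.0 + 0\{a,c} + c.b.X) → ··a··> p1, ··b··> p2, ··c··> p3
  p1 = c.((rec X. a.c.(X + X) + (b.0 + 0\{a,c} + c.b.X)) + (rec X. a.c.(X + X) + (b.0 + 0\{a,c} + c.b.X))) → ··c··> p4
  p2 = 0 → ∅
  p3 = b.(rec X. a.c.(X + X) + (b.0 + 0\{a,c} + c.b.X)) → ··b··> p0
  p4 = (rec X. a.c.(X + X) + (b.0 + 0\{a,c} + c.b.X)) + (rec X. a.c.(X + X) + (b.0 + 0\{a,c} + c.b.X)) → ··a··> p1, ··b··> p2, ··c··> p3
Reachable graph of Q (4 states):
  q0 = rec X. a.c.(X + X) + (0 + 0\{a,c} + c.b.X) → ··a··> q1, ··c··> q2
  q1 = c.((rec X. a.c.(X + X) + (0 + 0\{a,c} + c.b.X)) + (rec X. a.c.(X + X) + (0 + 0\{a,c} + c.b.X))) → ··c··> q3
  q2 = b.(rec X. a.c.(X + X) + (0 + 0\{a,c} + c.b.X)) → ··b··> q0
  q3 = (rec X. a.c.(X + X) + (0 + 0\{a,c} + c.b.X)) + (rec X. a.c.(X + X) + (0 + 0\{a,c} + c.b.X)) → ··a··> q1, ··c··> q2
Trace ⟨b⟩ through P, begin at {p0}:
  step 1 (b): {p2}
  P completes σ.
Trace ⟨b⟩ through Q, begin at {q0}:
  step 1 (b): no successor for Q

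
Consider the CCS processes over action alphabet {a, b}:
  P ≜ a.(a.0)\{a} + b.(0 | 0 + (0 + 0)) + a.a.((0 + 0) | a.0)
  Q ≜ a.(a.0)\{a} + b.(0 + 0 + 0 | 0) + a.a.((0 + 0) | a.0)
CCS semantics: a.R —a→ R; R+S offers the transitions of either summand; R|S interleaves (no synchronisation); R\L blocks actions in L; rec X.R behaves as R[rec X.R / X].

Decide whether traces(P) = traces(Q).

Reachable graph of P (6 states):
  u0 = a.(a.0)\{a} + b.(0 | 0 + (0 + 0)) + a.a.((0 + 0) | a.0) :: --a--▸ u1, --a--▸ u2, --b--▸ u3
  u1 = (a.0)\{a} :: ·
  u2 = a.((0 + 0) | a.0) :: --a--▸ u4
  u3 = 0 | 0 + (0 + 0) :: ·
  u4 = (0 + 0) | a.0 :: --a--▸ u5
  u5 = (0 + 0) | 0 :: ·
Reachable graph of Q (6 states):
  v0 = a.(a.0)\{a} + b.(0 + 0 + 0 | 0) + a.a.((0 + 0) | a.0) :: --a--▸ v1, --a--▸ v2, --b--▸ v3
  v1 = (a.0)\{a} :: ·
  v2 = a.((0 + 0) | a.0) :: --a--▸ v4
  v3 = 0 + 0 + 0 | 0 :: ·
  v4 = (0 + 0) | a.0 :: --a--▸ v5
  v5 = (0 + 0) | 0 :: ·
Coarsest stable partition (strong bisimilarity classes):
  B0 = {u0, v0}
  B1 = {u1, u3, u5, v1, v3, v5}
  B2 = {u2, v2}
  B3 = {u4, v4}
u0 ∈ B0, v0 ∈ B0 → same block
Bisimilar ⇒ trace-equivalent.

traces(P) = traces(Q)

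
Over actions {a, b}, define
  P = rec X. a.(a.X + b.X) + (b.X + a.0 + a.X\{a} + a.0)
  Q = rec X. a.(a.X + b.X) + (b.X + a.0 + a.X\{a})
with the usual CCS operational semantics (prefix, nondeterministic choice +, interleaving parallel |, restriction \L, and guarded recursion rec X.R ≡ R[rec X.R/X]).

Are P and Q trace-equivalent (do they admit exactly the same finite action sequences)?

trace-equivalent

P's transition system — 4 states:
  m0 = rec X. a.(a.X + b.X) + (b.X + a.0 + a.X\{a} + a.0) :: =a=> m1, =a=> m2, =a=> m3, =b=> m0
  m1 = (rec X. a.(a.X + b.X) + (b.X + a.0 + a.X\{a} + a.0))\{a} :: =b=> m1
  m2 = 0 :: (no moves)
  m3 = a.(rec X. a.(a.X + b.X) + (b.X + a.0 + a.X\{a} + a.0)) + b.(rec X. a.(a.X + b.X) + (b.X + a.0 + a.X\{a} + a.0)) :: =a=> m0, =b=> m0
Q's transition system — 4 states:
  n0 = rec X. a.(a.X + b.X) + (b.X + a.0 + a.X\{a}) :: =a=> n1, =a=> n2, =a=> n3, =b=> n0
  n1 = (rec X. a.(a.X + b.X) + (b.X + a.0 + a.X\{a}))\{a} :: =b=> n1
  n2 = 0 :: (no moves)
  n3 = a.(rec X. a.(a.X + b.X) + (b.X + a.0 + a.X\{a})) + b.(rec X. a.(a.X + b.X) + (b.X + a.0 + a.X\{a})) :: =a=> n0, =b=> n0
Partition-refinement fixed point:
  B0 = {m0, n0}
  B1 = {m2, n2}
  B2 = {m1, n1}
  B3 = {m3, n3}
m0 ∈ B0, n0 ∈ B0 → same block
Bisimilar ⇒ trace-equivalent.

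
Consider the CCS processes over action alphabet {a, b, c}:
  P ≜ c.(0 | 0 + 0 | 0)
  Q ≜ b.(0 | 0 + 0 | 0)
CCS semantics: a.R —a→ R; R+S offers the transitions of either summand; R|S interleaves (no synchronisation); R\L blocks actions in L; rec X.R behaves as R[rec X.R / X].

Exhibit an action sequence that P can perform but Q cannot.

P's transition system — 2 states:
  u0 = c.(0 | 0 + 0 | 0) :: -c-> u1
  u1 = 0 | 0 + 0 | 0 :: stopped
Q's transition system — 2 states:
  v0 = b.(0 | 0 + 0 | 0) :: -b-> v1
  v1 = 0 | 0 + 0 | 0 :: stopped
Executing c from P (initial set {u0}):
  step 1 (c): {u1}
  — P admits the full trace.
Executing c from Q (initial set {v0}):
  step 1 (c): ∅  — Q cannot continue

c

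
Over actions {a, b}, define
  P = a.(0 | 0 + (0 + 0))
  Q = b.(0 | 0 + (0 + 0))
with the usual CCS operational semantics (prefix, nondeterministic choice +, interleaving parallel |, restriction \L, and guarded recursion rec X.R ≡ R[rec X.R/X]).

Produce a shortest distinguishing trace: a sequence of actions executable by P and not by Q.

P's transition system — 2 states:
  m0 = a.(0 | 0 + (0 + 0)) ⊢ --a--▸ m1
  m1 = 0 | 0 + (0 + 0) ⊢ ·
Q's transition system — 2 states:
  n0 = b.(0 | 0 + (0 + 0)) ⊢ --b--▸ n1
  n1 = 0 | 0 + (0 + 0) ⊢ ·
Executing a from P (initial set {m0}):
  [1] a ⇒ {m1}
  — P admits the full trace.
Executing a from Q (initial set {n0}):
  [1] a ⇒ ∅  — Q cannot continue

a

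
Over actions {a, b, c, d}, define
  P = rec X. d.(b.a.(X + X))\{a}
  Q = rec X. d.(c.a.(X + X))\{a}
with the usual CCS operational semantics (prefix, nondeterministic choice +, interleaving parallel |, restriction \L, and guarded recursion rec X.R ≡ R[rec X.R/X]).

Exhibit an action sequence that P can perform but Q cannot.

db

P's transition system — 3 states:
  m0 = rec X. d.(b.a.(X + X))\{a} has moves --d--▸ m1
  m1 = (b.a.((rec X. d.(b.a.(X + X))\{a}) + (rec X. d.(b.a.(X + X))\{a})))\{a} has moves --b--▸ m2
  m2 = (a.((rec X. d.(b.a.(X + X))\{a}) + (rec X. d.(b.a.(X + X))\{a})))\{a} has moves deadlocked
Q's transition system — 3 states:
  n0 = rec X. d.(c.a.(X + X))\{a} has moves --d--▸ n1
  n1 = (c.a.((rec X. d.(c.a.(X + X))\{a}) + (rec X. d.(c.a.(X + X))\{a})))\{a} has moves --c--▸ n2
  n2 = (a.((rec X. d.(c.a.(X + X))\{a}) + (rec X. d.(c.a.(X + X))\{a})))\{a} has moves deadlocked
Trace ⟨db⟩ through P, begin at {m0}:
  after d @ step 1: {m1}
  after b @ step 2: {m2}
  — P admits the full trace.
Trace ⟨db⟩ through Q, begin at {n0}:
  after d @ step 1: {n1}
  after b @ step 2: ∅ (Q stuck)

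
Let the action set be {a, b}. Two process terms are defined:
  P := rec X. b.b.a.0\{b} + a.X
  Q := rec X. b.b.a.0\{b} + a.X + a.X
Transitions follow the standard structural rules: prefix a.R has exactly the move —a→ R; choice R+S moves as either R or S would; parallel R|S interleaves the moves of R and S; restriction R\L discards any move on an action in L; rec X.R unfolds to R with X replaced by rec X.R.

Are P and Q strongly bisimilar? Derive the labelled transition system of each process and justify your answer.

P ~ Q

LTS(P): 4 reachable states
  s0 = rec X. b.b.a.0\{b} + a.X ⊢ --a--▸ s0, --b--▸ s1
  s1 = b.a.0\{b} ⊢ --b--▸ s2
  s2 = a.0\{b} ⊢ --a--▸ s3
  s3 = 0\{b} ⊢ (no moves)
LTS(Q): 4 reachable states
  t0 = rec X. b.b.a.0\{b} + a.X + a.X ⊢ --a--▸ t0, --b--▸ t1
  t1 = b.a.0\{b} ⊢ --b--▸ t2
  t2 = a.0\{b} ⊢ --a--▸ t3
  t3 = 0\{b} ⊢ (no moves)
Partition-refinement fixed point:
  B0 = {s0, t0}
  B1 = {s1, t1}
  B2 = {s2, t2}
  B3 = {s3, t3}
s0 ∈ B0, t0 ∈ B0 → same block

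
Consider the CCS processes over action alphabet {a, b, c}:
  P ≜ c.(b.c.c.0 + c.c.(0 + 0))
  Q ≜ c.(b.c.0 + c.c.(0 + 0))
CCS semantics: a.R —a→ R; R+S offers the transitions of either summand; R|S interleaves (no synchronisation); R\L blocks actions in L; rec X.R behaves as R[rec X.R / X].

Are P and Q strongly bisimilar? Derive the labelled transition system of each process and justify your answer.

P ≁ Q

LTS(P): 7 reachable states
  s0 = c.(b.c.c.0 + c.c.(0 + 0)) → -c-> s1
  s1 = b.c.c.0 + c.c.(0 + 0) → -b-> s2, -c-> s3
  s2 = c.c.0 → -c-> s4
  s3 = c.(0 + 0) → -c-> s5
  s4 = c.0 → -c-> s6
  s5 = 0 + 0 → deadlocked
  s6 = 0 → deadlocked
LTS(Q): 6 reachable states
  t0 = c.(b.c.0 + c.c.(0 + 0)) → -c-> t1
  t1 = b.c.0 + c.c.(0 + 0) → -b-> t2, -c-> t3
  t2 = c.0 → -c-> t4
  t3 = c.(0 + 0) → -c-> t5
  t4 = 0 → deadlocked
  t5 = 0 + 0 → deadlocked
Bisimilarity quotient blocks:
  B0 = {s0}
  B1 = {s1}
  B2 = {s2}
  B3 = {s3, s4, t2, t3}
  B4 = {s5, s6, t4, t5}
  B5 = {t0}
  B6 = {t1}
s0 ∈ B0, t0 ∈ B5 → different blocks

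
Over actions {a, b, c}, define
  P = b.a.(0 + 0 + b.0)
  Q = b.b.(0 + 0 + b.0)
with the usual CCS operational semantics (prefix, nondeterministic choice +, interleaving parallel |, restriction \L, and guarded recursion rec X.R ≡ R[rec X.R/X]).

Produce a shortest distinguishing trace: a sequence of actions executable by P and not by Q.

ba

LTS(P): 4 reachable states
  u0 = b.a.(0 + 0 + b.0) | =b=> u1
  u1 = a.(0 + 0 + b.0) | =a=> u2
  u2 = 0 + 0 + b.0 | =b=> u3
  u3 = 0 | (no moves)
LTS(Q): 4 reachable states
  v0 = b.b.(0 + 0 + b.0) | =b=> v1
  v1 = b.(0 + 0 + b.0) | =b=> v2
  v2 = 0 + 0 + b.0 | =b=> v3
  v3 = 0 | (no moves)
Trace ⟨ba⟩ through P, begin at {u0}:
  [1] b ⇒ {u1}
  [2] a ⇒ {u2}
  P completes σ.
Trace ⟨ba⟩ through Q, begin at {v0}:
  [1] b ⇒ {v1}
  [2] a ⇒ ∅ (Q stuck)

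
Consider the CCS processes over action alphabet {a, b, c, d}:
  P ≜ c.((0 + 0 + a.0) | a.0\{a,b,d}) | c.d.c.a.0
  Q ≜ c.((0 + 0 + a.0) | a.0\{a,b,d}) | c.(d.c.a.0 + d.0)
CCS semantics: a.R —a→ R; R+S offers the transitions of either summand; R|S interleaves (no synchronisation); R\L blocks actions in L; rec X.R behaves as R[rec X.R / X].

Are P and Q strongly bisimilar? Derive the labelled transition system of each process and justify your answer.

NO

Reachable graph of P (25 states):
  s0 = c.((0 + 0 + a.0) | a.0\{a,b,d}) | c.d.c.a.0 :: =c=> s1, =c=> s2
  s1 = (0 + 0 + a.0) | a.0\{a,b,d} | c.d.c.a.0 :: =a=> s3, =a=> s4, =c=> s5
  s2 = c.((0 + 0 + a.0) | a.0\{a,b,d}) | d.c.a.0 :: =c=> s5, =d=> s6
  s3 = (0 + 0 + a.0) | 0\{a,b,d} | c.d.c.a.0 :: =a=> s7, =c=> s8
  s4 = 0 | a.0\{a,b,d} | c.d.c.a.0 :: =a=> s7, =c=> s9
  s5 = (0 + 0 + a.0) | a.0\{a,b,d} | d.c.a.0 :: =a=> s8, =a=> s9, =d=> s10
  s6 = c.((0 + 0 + a.0) | a.0\{a,b,d}) | c.a.0 :: =c=> s10, =c=> s11
  s7 = 0 | 0\{a,b,d} | c.d.c.a.0 :: =c=> s12
  s8 = (0 + 0 + a.0) | 0\{a,b,d} | d.c.a.0 :: =a=> s12, =d=> s13
  s9 = 0 | a.0\{a,b,d} | d.c.a.0 :: =a=> s12, =d=> s14
  s10 = (0 + 0 + a.0) | a.0\{a,b,d} | c.a.0 :: =a=> s13, =a=> s14, =c=> s15
  s11 = c.((0 + 0 + a.0) | a.0\{a,b,d}) | a.0 :: =a=> s16, =c=> s15
  s12 = 0 | 0\{a,b,d} | d.c.a.0 :: =d=> s17
  s13 = (0 + 0 + a.0) | 0\{a,b,d} | c.a.0 :: =a=> s17, =c=> s18
  s14 = 0 | a.0\{a,b,d} | c.a.0 :: =a=> s17, =c=> s19
  s15 = (0 + 0 + a.0) | a.0\{a,b,d} | a.0 :: =a=> s18, =a=> s19, =a=> s20
  s16 = c.((0 + 0 + a.0) | a.0\{a,b,d}) | 0 :: =c=> s20
  s17 = 0 | 0\{a,b,d} | c.a.0 :: =c=> s21
  s18 = (0 + 0 + a.0) | 0\{a,b,d} | a.0 :: =a=> s21, =a=> s22
  s19 = 0 | a.0\{a,b,d} | a.0 :: =a=> s21, =a=> s23
  s20 = (0 + 0 + a.0) | a.0\{a,b,d} | 0 :: =a=> s22, =a=> s23
  s21 = 0 | 0\{a,b,d} | a.0 :: =a=> s24
  s22 = (0 + 0 + a.0) | 0\{a,b,d} | 0 :: =a=> s24
  s23 = 0 | a.0\{a,b,d} | 0 :: =a=> s24
  s24 = 0 | 0\{a,b,d} | 0 :: deadlocked
Reachable graph of Q (25 states):
  t0 = c.((0 + 0 + a.0) | a.0\{a,b,d}) | c.(d.c.a.0 + d.0) :: =c=> t1, =c=> t2
  t1 = (0 + 0 + a.0) | a.0\{a,b,d} | c.(d.c.a.0 + d.0) :: =a=> t3, =a=> t4, =c=> t5
  t2 = c.((0 + 0 + a.0) | a.0\{a,b,d}) | (d.c.a.0 + d.0) :: =c=> t5, =d=> t6, =d=> t7
  t3 = (0 + 0 + a.0) | 0\{a,b,d} | c.(d.c.a.0 + d.0) :: =a=> t8, =c=> t9
  t4 = 0 | a.0\{a,b,d} | c.(d.c.a.0 + d.0) :: =a=> t8, =c=> t10
  t5 = (0 + 0 + a.0) | a.0\{a,b,d} | (d.c.a.0 + d.0) :: =a=> t10, =a=> t9, =d=> t11, =d=> t12
  t6 = c.((0 + 0 + a.0) | a.0\{a,b,d}) | 0 :: =c=> t11
  t7 = c.((0 + 0 + a.0) | a.0\{a,b,d}) | c.a.0 :: =c=> t12, =c=> t13
  t8 = 0 | 0\{a,b,d} | c.(d.c.a.0 + d.0) :: =c=> t14
  t9 = (0 + 0 + a.0) | 0\{a,b,d} | (d.c.a.0 + d.0) :: =a=> t14, =d=> t15, =d=> t16
  t10 = 0 | a.0\{a,b,d} | (d.c.a.0 + d.0) :: =a=> t14, =d=> t17, =d=> t18
  t11 = (0 + 0 + a.0) | a.0\{a,b,d} | 0 :: =a=> t15, =a=> t17
  t12 = (0 + 0 + a.0) | a.0\{a,b,d} | c.a.0 :: =a=> t16, =a=> t18, =c=> t19
  t13 = c.((0 + 0 + a.0) | a.0\{a,b,d}) | a.0 :: =a=> t6, =c=> t19
  t14 = 0 | 0\{a,b,d} | (d.c.a.0 + d.0) :: =d=> t20, =d=> t21
  t15 = (0 + 0 + a.0) | 0\{a,b,d} | 0 :: =a=> t20
  t16 = (0 + 0 + a.0) | 0\{a,b,d} | c.a.0 :: =a=> t21, =c=> t22
  t17 = 0 | a.0\{a,b,d} | 0 :: =a=> t20
  t18 = 0 | a.0\{a,b,d} | c.a.0 :: =a=> t21, =c=> t23
  t19 = (0 + 0 + a.0) | a.0\{a,b,d} | a.0 :: =a=> t11, =a=> t22, =a=> t23
  t20 = 0 | 0\{a,b,d} | 0 :: deadlocked
  t21 = 0 | 0\{a,b,d} | c.a.0 :: =c=> t24
  t22 = (0 + 0 + a.0) | 0\{a,b,d} | a.0 :: =a=> t15, =a=> t24
  t23 = 0 | a.0\{a,b,d} | a.0 :: =a=> t17, =a=> t24
  t24 = 0 | 0\{a,b,d} | a.0 :: =a=> t20
Partition-refinement fixed point:
  B0 = {s0}
  B1 = {s2}
  B2 = {s6, t7}
  B3 = {s10, t12}
  B4 = {s13, s14, t16, t18}
  B5 = {s17, t21}
  B6 = {s21, s22, s23, t15, t17, t24}
  B7 = {s24, t20}
  B8 = {s18, s19, s20, t11, t22, t23}
  B9 = {s15, t19}
  B10 = {s11, t13}
  B11 = {s16, t6}
  B12 = {s5}
  B13 = {s8, s9}
  B14 = {s12}
  B15 = {s1}
  B16 = {s3, s4}
  B17 = {s7}
  B18 = {t0}
  B19 = {t1}
  B20 = {t3, t4}
  B21 = {t10, t9}
  B22 = {t14}
  B23 = {t8}
  B24 = {t5}
  B25 = {t2}
s0 ∈ B0, t0 ∈ B18 → different blocks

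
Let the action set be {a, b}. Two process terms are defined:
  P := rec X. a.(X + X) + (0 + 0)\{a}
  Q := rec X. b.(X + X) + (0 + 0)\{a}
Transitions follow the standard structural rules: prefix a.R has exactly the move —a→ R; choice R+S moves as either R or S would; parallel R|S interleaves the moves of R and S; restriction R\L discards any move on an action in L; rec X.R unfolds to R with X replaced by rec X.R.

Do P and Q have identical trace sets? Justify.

P's transition system — 2 states:
  u0 = rec X. a.(X + X) + (0 + 0)\{a} :: =a=> u1
  u1 = (rec X. a.(X + X) + (0 + 0)\{a}) + (rec X. a.(X + X) + (0 + 0)\{a}) :: =a=> u1
Q's transition system — 2 states:
  v0 = rec X. b.(X + X) + (0 + 0)\{a} :: =b=> v1
  v1 = (rec X. b.(X + X) + (0 + 0)\{a}) + (rec X. b.(X + X) + (0 + 0)\{a}) :: =b=> v1
Run σ = ⟨a⟩ on P: start {u0}
  [1] a ⇒ {u1}
  ✓ P
Run σ = ⟨a⟩ on Q: start {v0}
  [1] a ⇒ ∅ (Q stuck)

NO — witness ⟨a⟩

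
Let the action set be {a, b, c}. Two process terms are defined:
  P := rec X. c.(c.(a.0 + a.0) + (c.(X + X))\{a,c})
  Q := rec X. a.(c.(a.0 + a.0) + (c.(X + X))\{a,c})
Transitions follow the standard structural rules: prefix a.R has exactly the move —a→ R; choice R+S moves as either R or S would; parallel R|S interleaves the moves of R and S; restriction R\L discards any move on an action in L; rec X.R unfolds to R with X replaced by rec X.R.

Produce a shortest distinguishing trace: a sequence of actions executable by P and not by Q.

c

P's transition system — 4 states:
  u0 = rec X. c.(c.(a.0 + a.0) + (c.(X + X))\{a,c}) :: =c=> u1
  u1 = c.(a.0 + a.0) + (c.((rec X. c.(c.(a.0 + a.0) + (c.(X + X))\{a,c})) + (rec X. c.(c.(a.0 + a.0) + (c.(X + X))\{a,c}))))\{a,c} :: =c=> u2
  u2 = a.0 + a.0 :: =a=> u3
  u3 = 0 :: ·
Q's transition system — 4 states:
  v0 = rec X. a.(c.(a.0 + a.0) + (c.(X + X))\{a,c}) :: =a=> v1
  v1 = c.(a.0 + a.0) + (c.((rec X. a.(c.(a.0 + a.0) + (c.(X + X))\{a,c})) + (rec X. a.(c.(a.0 + a.0) + (c.(X + X))\{a,c}))))\{a,c} :: =c=> v2
  v2 = a.0 + a.0 :: =a=> v3
  v3 = 0 :: ·
Run σ = ⟨c⟩ on P: start {u0}
  step 1 (c): {u1}
  ✓ P
Run σ = ⟨c⟩ on Q: start {v0}
  step 1 (c): ∅ (Q stuck)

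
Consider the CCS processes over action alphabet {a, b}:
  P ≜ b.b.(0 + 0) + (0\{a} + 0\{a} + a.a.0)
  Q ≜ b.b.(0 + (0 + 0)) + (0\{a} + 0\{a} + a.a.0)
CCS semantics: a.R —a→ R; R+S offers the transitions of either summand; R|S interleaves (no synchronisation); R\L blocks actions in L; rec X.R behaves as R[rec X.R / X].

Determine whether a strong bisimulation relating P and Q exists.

Reachable graph of P (5 states):
  p0 = b.b.(0 + 0) + (0\{a} + 0\{a} + a.a.0) has moves —a→ p1, —b→ p2
  p1 = a.0 has moves —a→ p3
  p2 = b.(0 + 0) has moves —b→ p4
  p3 = 0 has moves stopped
  p4 = 0 + 0 has moves stopped
Reachable graph of Q (5 states):
  q0 = b.b.(0 + (0 + 0)) + (0\{a} + 0\{a} + a.a.0) has moves —a→ q1, —b→ q2
  q1 = a.0 has moves —a→ q3
  q2 = b.(0 + (0 + 0)) has moves —b→ q4
  q3 = 0 has moves stopped
  q4 = 0 + (0 + 0) has moves stopped
Coarsest stable partition (strong bisimilarity classes):
  B0 = {p0, q0}
  B1 = {p2, q2}
  B2 = {p3, p4, q3, q4}
  B3 = {p1, q1}
p0 ∈ B0, q0 ∈ B0 → same block

bisimilar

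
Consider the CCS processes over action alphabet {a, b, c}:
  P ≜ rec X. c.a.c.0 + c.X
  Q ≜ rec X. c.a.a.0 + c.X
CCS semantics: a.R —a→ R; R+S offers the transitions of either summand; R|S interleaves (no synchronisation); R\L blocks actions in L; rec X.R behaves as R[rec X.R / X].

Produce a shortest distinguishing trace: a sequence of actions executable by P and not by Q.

cac

LTS(P): 4 reachable states
  u0 = rec X. c.a.c.0 + c.X | —c→ u0, —c→ u1
  u1 = a.c.0 | —a→ u2
  u2 = c.0 | —c→ u3
  u3 = 0 | ∅
LTS(Q): 4 reachable states
  v0 = rec X. c.a.a.0 + c.X | —c→ v0, —c→ v1
  v1 = a.a.0 | —a→ v2
  v2 = a.0 | —a→ v3
  v3 = 0 | ∅
Executing cac from P (initial set {u0}):
  after c @ step 1: {u0, u1}
  after a @ step 2: {u2}
  after c @ step 3: {u3}
  P completes σ.
Executing cac from Q (initial set {v0}):
  after c @ step 1: {v0, v1}
  after a @ step 2: {v2}
  after c @ step 3: ∅  — Q cannot continue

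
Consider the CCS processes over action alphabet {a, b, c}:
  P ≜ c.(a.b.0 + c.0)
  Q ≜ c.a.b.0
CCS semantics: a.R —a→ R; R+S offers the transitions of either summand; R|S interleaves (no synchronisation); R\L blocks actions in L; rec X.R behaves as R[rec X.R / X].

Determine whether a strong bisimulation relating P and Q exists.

not bisimilar

Reachable graph of P (4 states):
  s0 = c.(a.b.0 + c.0) has moves --c--▸ s1
  s1 = a.b.0 + c.0 has moves --a--▸ s2, --c--▸ s3
  s2 = b.0 has moves --b--▸ s3
  s3 = 0 has moves ·
Reachable graph of Q (4 states):
  t0 = c.a.b.0 has moves --c--▸ t1
  t1 = a.b.0 has moves --a--▸ t2
  t2 = b.0 has moves --b--▸ t3
  t3 = 0 has moves ·
Coarsest stable partition (strong bisimilarity classes):
  B0 = {s0}
  B1 = {s1}
  B2 = {s2, t2}
  B3 = {s3, t3}
  B4 = {t0}
  B5 = {t1}
s0 ∈ B0, t0 ∈ B4 → different blocks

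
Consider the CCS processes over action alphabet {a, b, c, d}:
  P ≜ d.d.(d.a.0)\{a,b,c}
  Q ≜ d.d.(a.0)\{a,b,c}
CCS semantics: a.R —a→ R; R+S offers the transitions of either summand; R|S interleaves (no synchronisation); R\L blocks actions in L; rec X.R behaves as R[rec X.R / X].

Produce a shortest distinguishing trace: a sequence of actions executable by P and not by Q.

ddd

Reachable graph of P (4 states):
  u0 = d.d.(d.a.0)\{a,b,c} has moves ··d··> u1
  u1 = d.(d.a.0)\{a,b,c} has moves ··d··> u2
  u2 = (d.a.0)\{a,b,c} has moves ··d··> u3
  u3 = (a.0)\{a,b,c} has moves ·
Reachable graph of Q (3 states):
  v0 = d.d.(a.0)\{a,b,c} has moves ··d··> v1
  v1 = d.(a.0)\{a,b,c} has moves ··d··> v2
  v2 = (a.0)\{a,b,c} has moves ·
Executing ddd from P (initial set {u0}):
  after d @ step 1: {u1}
  after d @ step 2: {u2}
  after d @ step 3: {u3}
  P completes σ.
Executing ddd from Q (initial set {v0}):
  after d @ step 1: {v1}
  after d @ step 2: {v2}
  after d @ step 3: ∅  — Q cannot continue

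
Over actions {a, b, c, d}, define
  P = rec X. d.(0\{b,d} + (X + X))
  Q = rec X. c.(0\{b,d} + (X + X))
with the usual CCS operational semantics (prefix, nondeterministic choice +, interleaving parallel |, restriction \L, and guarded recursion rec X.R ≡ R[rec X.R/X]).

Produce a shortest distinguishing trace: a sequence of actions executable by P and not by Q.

LTS(P): 2 reachable states
  p0 = rec X. d.(0\{b,d} + (X + X)) :: --d--▸ p1
  p1 = 0\{b,d} + ((rec X. d.(0\{b,d} + (X + X))) + (rec X. d.(0\{b,d} + (X + X)))) :: --d--▸ p1
LTS(Q): 2 reachable states
  q0 = rec X. c.(0\{b,d} + (X + X)) :: --c--▸ q1
  q1 = 0\{b,d} + ((rec X. c.(0\{b,d} + (X + X))) + (rec X. c.(0\{b,d} + (X + X)))) :: --c--▸ q1
Run σ = ⟨d⟩ on P: start {p0}
  [1] d ⇒ {p1}
  ✓ P
Run σ = ⟨d⟩ on Q: start {q0}
  [1] d ⇒ ∅  — Q cannot continue

d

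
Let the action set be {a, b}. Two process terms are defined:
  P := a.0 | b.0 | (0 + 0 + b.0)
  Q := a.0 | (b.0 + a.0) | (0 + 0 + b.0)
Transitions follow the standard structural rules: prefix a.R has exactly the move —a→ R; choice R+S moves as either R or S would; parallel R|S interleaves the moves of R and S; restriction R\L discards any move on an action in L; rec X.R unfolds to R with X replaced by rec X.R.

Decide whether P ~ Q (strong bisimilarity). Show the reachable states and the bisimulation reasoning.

P ≁ Q

P's transition system — 8 states:
  s0 = a.0 | b.0 | (0 + 0 + b.0) ⊢ --a--▸ s1, --b--▸ s2, --b--▸ s3
  s1 = 0 | b.0 | (0 + 0 + b.0) ⊢ --b--▸ s4, --b--▸ s5
  s2 = a.0 | 0 | (0 + 0 + b.0) ⊢ --a--▸ s4, --b--▸ s6
  s3 = a.0 | b.0 | 0 ⊢ --a--▸ s5, --b--▸ s6
  s4 = 0 | 0 | (0 + 0 + b.0) ⊢ --b--▸ s7
  s5 = 0 | b.0 | 0 ⊢ --b--▸ s7
  s6 = a.0 | 0 | 0 ⊢ --a--▸ s7
  s7 = 0 | 0 | 0 ⊢ (no moves)
Q's transition system — 8 states:
  t0 = a.0 | (b.0 + a.0) | (0 + 0 + b.0) ⊢ --a--▸ t1, --a--▸ t2, --b--▸ t2, --b--▸ t3
  t1 = 0 | (b.0 + a.0) | (0 + 0 + b.0) ⊢ --a--▸ t4, --b--▸ t4, --b--▸ t5
  t2 = a.0 | 0 | (0 + 0 + b.0) ⊢ --a--▸ t4, --b--▸ t6
  t3 = a.0 | (b.0 + a.0) | 0 ⊢ --a--▸ t5, --a--▸ t6, --b--▸ t6
  t4 = 0 | 0 | (0 + 0 + b.0) ⊢ --b--▸ t7
  t5 = 0 | (b.0 + a.0) | 0 ⊢ --a--▸ t7, --b--▸ t7
  t6 = a.0 | 0 | 0 ⊢ --a--▸ t7
  t7 = 0 | 0 | 0 ⊢ (no moves)
Coarsest stable partition (strong bisimilarity classes):
  B0 = {s0}
  B1 = {s1}
  B2 = {s4, s5, t4}
  B3 = {s7, t7}
  B4 = {s2, s3, t2}
  B5 = {s6, t6}
  B6 = {t0}
  B7 = {t3}
  B8 = {t5}
  B9 = {t1}
s0 ∈ B0, t0 ∈ B6 → different blocks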